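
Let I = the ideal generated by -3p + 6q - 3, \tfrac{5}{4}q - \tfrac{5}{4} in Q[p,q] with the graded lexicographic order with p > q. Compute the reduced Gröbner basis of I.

f_1 = -3p + 6q - 3, LT = p.
f_2 = \tfrac{5}{4}q - \tfrac{5}{4}, LT = q.

The S-polynomials (S(f_1,f_2)) all reduce to 0 modulo the current basis, so we have a Gröbner basis.

G = {p - 1, q - 1}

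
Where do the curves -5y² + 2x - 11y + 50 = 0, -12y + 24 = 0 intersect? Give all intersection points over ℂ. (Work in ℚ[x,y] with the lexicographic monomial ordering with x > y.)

{(-4, 2)}

Compute a lex Gröbner basis by Buchberger's algorithm.
f_1 = 2x - 5y² - 11y + 50, LT = x.
f_2 = -12y + 24, LT = y.

S(f_1,f_2): leading monomials are coprime, so the S-polynomial reduces to 0 (Buchberger's first criterion).
Every S-polynomial of the final basis reduces to 0, so we have a Gröbner basis.
Inter-reduce: drop elements whose leading term is divisible by another's, tail-reduce, and make monic.
Reduced Gröbner basis: {x + 4, y - 2}.

From the last basis element, y - 2 = 0, so y takes values in {2}. Each choice, substituted upward through the basis, yields the corresponding point(s) of the solution set.
  y = 2: the earlier basis element becomes x + 4 = 0, giving x = -4 — point (-4, 2).
Each listed point satisfies every original equation (direct substitution).
This is the nonlinear analogue of row-reducing a linear system.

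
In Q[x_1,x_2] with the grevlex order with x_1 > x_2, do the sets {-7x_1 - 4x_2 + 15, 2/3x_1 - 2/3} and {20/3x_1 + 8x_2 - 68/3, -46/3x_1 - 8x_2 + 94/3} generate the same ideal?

Yes, the ideals are equal.

For a fixed monomial order, each ideal has a unique reduced Gröbner basis; comparing bases decides equality.
Buchberger on the first generating set:
f_1 = -7x_1 - 4x_2 + 15, LT = x_1.
f_2 = 2/3x_1 - 2/3, LT = x_1.

S(f_1,f_2): lcm = x_1. S = 4/7x_2 - 8/7.
  leading term x_2: no divisor's leading term divides it; move 4/7x_2 to the remainder.
  leading term 1: no divisor's leading term divides it; move -8/7 to the remainder.
  remainder 4/7x_2 - 8/7 ≠ 0; add g_3 = 4/7x_2 - 8/7 to the basis.

The other S-polynomials (S(f_1,g_3), S(f_2,g_3)) all reduce to 0 modulo the current basis, so we have a Gröbner basis.
Inter-reduce: drop elements whose leading term is divisible by another's, tail-reduce, and make monic.
Reduced Gröbner basis: {x_1 - 1, x_2 - 2}.

Buchberger on the second generating set:
h_1 = 20/3x_1 + 8x_2 - 68/3, LT = x_1.
h_2 = -46/3x_1 - 8x_2 + 94/3, LT = x_1.

S(h_1,h_2): lcm = x_1. S = 78/115x_2 - 156/115.
  leading term x_2: no divisor's leading term divides it; move 78/115x_2 to the remainder.
  leading term 1: no divisor's leading term divides it; move -156/115 to the remainder.
  remainder 78/115x_2 - 156/115 ≠ 0; add k_3 = 78/115x_2 - 156/115 to the basis.

The other S-polynomials (S(h_1,k_3), S(h_2,k_3)) all reduce to 0 modulo the current basis, so we have a Gröbner basis.
Inter-reduce: drop elements whose leading term is divisible by another's, tail-reduce, and make monic.
Reduced Gröbner basis: {x_1 - 1, x_2 - 2}.

The two bases agree; hence the ideals are identical.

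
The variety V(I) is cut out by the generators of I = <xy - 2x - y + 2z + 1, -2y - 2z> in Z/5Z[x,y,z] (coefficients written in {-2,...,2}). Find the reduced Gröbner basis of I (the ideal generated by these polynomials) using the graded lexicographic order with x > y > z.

G = {xz + 2x + 2z - 1, y + z}

f_1 = xy - 2x - y + 2z + 1, LT = xy.
f_2 = -2y - 2z, LT = y.

S(f_1,f_2): lcm = xy. S = -xz - 2x - y + 2z + 1.
  reduce S modulo (f_1, f_2):
  remainder -xz - 2x - 2z + 1 ≠ 0; add g_3 = -xz - 2x - 2z + 1 to the basis.

The other S-polynomials (S(f_1,g_3), S(f_2,g_3)) all reduce to 0 modulo the current basis, so we have a Gröbner basis.
Inter-reduce: drop elements whose leading term is divisible by another's, tail-reduce, and make monic.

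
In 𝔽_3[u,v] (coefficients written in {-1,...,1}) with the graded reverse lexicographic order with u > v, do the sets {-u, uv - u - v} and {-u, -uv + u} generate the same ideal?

No, the ideals differ.

Equality of ideals is decidable: compute both reduced Gröbner bases (unique for the ordering) and check whether they agree.
Buchberger on the first generating set:
f_1 = -u, LT = u.
f_2 = uv - u - v, LT = uv.

S(f_1,f_2): lcm = uv. S = u + v.
  leading term u: subtract (-1)·f_1 from u + v → v
  leading term v: no divisor's leading term divides it; move v to the remainder.
  remainder v ≠ 0; add g_3 = v to the basis.

The other S-polynomials (S(f_1,g_3), S(f_2,g_3)) all reduce to 0 modulo the current basis, so we have a Gröbner basis.
Inter-reduce: drop elements whose leading term is divisible by another's, tail-reduce, and make monic.
Reduced Gröbner basis: {u, v}.

Buchberger on the second generating set:
h_1 = -u, LT = u.
h_2 = -uv + u, LT = uv.

The S-polynomials (S(h_1,h_2)) all reduce to 0 modulo the current basis, so we have a Gröbner basis.
Inter-reduce: drop elements whose leading term is divisible by another's, tail-reduce, and make monic.
Reduced Gröbner basis: {u}.

These differ, so the ideals are not equal.
The same test decides containment: I ⊆ J iff every generator of I reduces to 0 modulo a Gröbner basis of J.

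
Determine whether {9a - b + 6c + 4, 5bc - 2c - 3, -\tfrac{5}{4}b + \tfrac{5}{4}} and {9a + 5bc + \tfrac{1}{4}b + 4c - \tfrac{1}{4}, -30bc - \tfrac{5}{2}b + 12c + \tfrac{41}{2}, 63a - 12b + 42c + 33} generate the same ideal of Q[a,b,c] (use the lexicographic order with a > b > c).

Since reduced Gröbner bases are canonical representatives of ideals under a given ordering, it suffices to compute and compare them.
Buchberger on the first generating set:
f_1 = 9a - b + 6c + 4, LT = a.
f_2 = 5bc - 2c - 3, LT = bc.
f_3 = -\tfrac{5}{4}b + \tfrac{5}{4}, LT = b.

S(f_2,f_3): lcm = bc. S = \tfrac{3}{5}c - \tfrac{3}{5}.
  reduce S modulo (f_1, f_2, f_3):
  remainder \tfrac{3}{5}c - \tfrac{3}{5} ≠ 0; add g_4 = \tfrac{3}{5}c - \tfrac{3}{5} to the basis.

The other S-polynomials (S(f_1,f_2), S(f_1,f_3), S(f_1,g_4), S(f_2,g_4), S(f_3,g_4)) all reduce to 0 modulo the current basis, so we have a Gröbner basis.
Inter-reduce: drop elements whose leading term is divisible by another's, tail-reduce, and make monic.
Reduced Gröbner basis: {a + 1, b - 1, c - 1}.

Buchberger on the second generating set:
h_1 = 9a + 5bc + \tfrac{1}{4}b + 4c - \tfrac{1}{4}, LT = a.
h_2 = -30bc - \tfrac{5}{2}b + 12c + \tfrac{41}{2}, LT = bc.
h_3 = 63a - 12b + 42c + 33, LT = a.

S(h_1,h_3): lcm = a. S = \tfrac{5}{9}bc + \tfrac{55}{252}b - \tfrac{2}{9}c - \tfrac{139}{252}.
  reduce S modulo (h_1, h_2, h_3):
  remainder \tfrac{65}{378}b - \tfrac{65}{378} ≠ 0; add k_4 = \tfrac{65}{378}b - \tfrac{65}{378} to the basis.

S(h_2,k_4): lcm = bc. S = \tfrac{1}{12}b + \tfrac{3}{5}c - \tfrac{41}{60}.
  reduce S modulo (h_1, h_2, h_3, k_4):
  remainder \tfrac{3}{5}c - \tfrac{3}{5} ≠ 0; add k_5 = \tfrac{3}{5}c - \tfrac{3}{5} to the basis.

The other S-polynomials (S(h_1,h_2), S(h_2,h_3), S(h_1,k_4), S(h_3,k_4), S(h_1,k_5), S(h_2,k_5), S(h_3,k_5), S(k_4,k_5)) all reduce to 0 modulo the current basis, so we have a Gröbner basis.
Inter-reduce: drop elements whose leading term is divisible by another's, tail-reduce, and make monic.
Reduced Gröbner basis: {a + 1, b - 1, c - 1}.

The two bases agree; hence the ideals are identical.
The choice of monomial ordering does not affect the verdict — as long as both bases are computed under the same ordering, their equality decides ideal equality.

Yes, the ideals are equal.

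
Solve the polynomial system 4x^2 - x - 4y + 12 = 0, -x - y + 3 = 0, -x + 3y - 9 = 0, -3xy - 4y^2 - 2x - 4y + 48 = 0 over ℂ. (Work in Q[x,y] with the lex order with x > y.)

Compute a lex Gröbner basis by Buchberger's algorithm.
f_1 = 4x^2 - x - 4y + 12, LT = x^2.
f_2 = -x - y + 3, LT = x.
f_3 = -x + 3y - 9, LT = x.
f_4 = -3xy - 2x - 4y^2 - 4y + 48, LT = xy.

S(f_1,f_2): lcm = x^2. S = -xy + 11/4x - y + 3.
  leading term xy: subtract (y)·f_2 from -xy + 11/4x - y + 3 → 11/4x + y^2 - 4y + 3
  leading term x: subtract (-11/4)·f_2 from 11/4x + y^2 - 4y + 3 → y^2 - 27/4y + 45/4
  leading term y^2: no divisor's leading term divides it; move y^2 to the remainder.
  leading term y: no divisor's leading term divides it; move -27/4y to the remainder.
  leading term 1: no divisor's leading term divides it; move 45/4 to the remainder.
  remainder y^2 - 27/4y + 45/4 ≠ 0; add h_5 = y^2 - 27/4y + 45/4 to the basis.

S(f_1,f_3): lcm = x^2. S = 3xy - 37/4x - y + 3.
  leading term xy: subtract (-3y)·f_2 from 3xy - 37/4x - y + 3 → -37/4x - 3y^2 + 8y + 3
  leading term x: subtract (37/4)·f_2 from -37/4x - 3y^2 + 8y + 3 → -3y^2 + 69/4y - 99/4
  leading term y^2: subtract (-3)·h_5 from -3y^2 + 69/4y - 99/4 → -3y + 9
  leading term y: no divisor's leading term divides it; move -3y to the remainder.
  leading term 1: no divisor's leading term divides it; move 9 to the remainder.
  remainder -3y + 9 ≠ 0; add h_6 = -3y + 9 to the basis.

S(f_1,f_4): lcm = x^2y. S = -2/3x^2 - 4/3xy^2 - 19/12xy + 16x - y^2 + 3y.
  leading term x^2: subtract (-1/6)·f_1 from -2/3x^2 - 4/3xy^2 - 19/12xy + 16x - y^2 + 3y → -4/3xy^2 - 19/12xy + 95/6x - y^2 + 7/3y + 2
  leading term xy^2: subtract (4/3y^2)·f_2 from -4/3xy^2 - 19/12xy + 95/6x - y^2 + 7/3y + 2 → -19/12xy + 95/6x + 4/3y^3 - 5y^2 + 7/3y + 2
  leading term xy: subtract (19/12y)·f_2 from -19/12xy + 95/6x + 4/3y^3 - 5y^2 + 7/3y + 2 → 95/6x + 4/3y^3 - 41/12y^2 - 29/12y + 2
  leading term x: subtract (-95/6)·f_2 from 95/6x + 4/3y^3 - 41/12y^2 - 29/12y + 2 → 4/3y^3 - 41/12y^2 - 73/4y + 99/2
  leading term y^3: subtract (4/3y)·h_5 from 4/3y^3 - 41/12y^2 - 73/4y + 99/2 → 67/12y^2 - 133/4y + 99/2
  leading term y^2: subtract (67/12)·h_5 from 67/12y^2 - 133/4y + 99/2 → 71/16y - 213/16
  leading term y: subtract (-71/48)·h_6 from 71/16y - 213/16 → 0
  remainder 0.

S(f_2,f_3): lcm = x. S = 4y - 12.
  leading term y: subtract (-4/3)·h_6 from 4y - 12 → 0
  remainder 0.

S(f_2,f_4): lcm = xy. S = -2/3x - 1/3y^2 - 13/3y + 16.
  leading term x: subtract (2/3)·f_2 from -2/3x - 1/3y^2 - 13/3y + 16 → -1/3y^2 - 11/3y + 14
  leading term y^2: subtract (-1/3)·h_5 from -1/3y^2 - 11/3y + 14 → -71/12y + 71/4
  leading term y: subtract (71/36)·h_6 from -71/12y + 71/4 → 0
  remainder 0.

S(f_3,f_4): lcm = xy. S = -2/3x - 13/3y^2 + 23/3y + 16.
  leading term x: subtract (2/3)·f_2 from -2/3x - 13/3y^2 + 23/3y + 16 → -13/3y^2 + 25/3y + 14
  leading term y^2: subtract (-13/3)·h_5 from -13/3y^2 + 25/3y + 14 → -251/12y + 251/4
  leading term y: subtract (251/36)·h_6 from -251/12y + 251/4 → 0
  remainder 0.

S(f_1,h_5): leading monomials are coprime, so the S-polynomial reduces to 0 (Buchberger's first criterion).
S(f_2,h_5): leading monomials are coprime, so the S-polynomial reduces to 0 (Buchberger's first criterion).
S(f_3,h_5): leading monomials are coprime, so the S-polynomial reduces to 0 (Buchberger's first criterion).
S(f_4,h_5): lcm = xy^2. S = 89/12xy - 45/4x + 4/3y^3 + 4/3y^2 - 16y.
  leading term xy: subtract (-89/12y)·f_2 from 89/12xy - 45/4x + 4/3y^3 + 4/3y^2 - 16y → -45/4x + 4/3y^3 - 73/12y^2 + 25/4y
  leading term x: subtract (45/4)·f_2 from -45/4x + 4/3y^3 - 73/12y^2 + 25/4y → 4/3y^3 - 73/12y^2 + 35/2y - 135/4
  leading term y^3: subtract (4/3y)·h_5 from 4/3y^3 - 73/12y^2 + 35/2y - 135/4 → 35/12y^2 + 5/2y - 135/4
  leading term y^2: subtract (35/12)·h_5 from 35/12y^2 + 5/2y - 135/4 → 355/16y - 1065/16
  leading term y: subtract (-355/48)·h_6 from 355/16y - 1065/16 → 0
  remainder 0.

S(f_1,h_6): leading monomials are coprime, so the S-polynomial reduces to 0 (Buchberger's first criterion).
S(f_2,h_6): leading monomials are coprime, so the S-polynomial reduces to 0 (Buchberger's first criterion).
S(f_3,h_6): leading monomials are coprime, so the S-polynomial reduces to 0 (Buchberger's first criterion).
S(f_4,h_6): lcm = xy. S = 11/3x + 4/3y^2 + 4/3y - 16.
  leading term x: subtract (-11/3)·f_2 from 11/3x + 4/3y^2 + 4/3y - 16 → 4/3y^2 - 7/3y - 5
  leading term y^2: subtract (4/3)·h_5 from 4/3y^2 - 7/3y - 5 → 20/3y - 20
  leading term y: subtract (-20/9)·h_6 from 20/3y - 20 → 0
  remainder 0.

S(h_5,h_6): lcm = y^2. S = -15/4y + 45/4.
  leading term y: subtract (5/4)·h_6 from -15/4y + 45/4 → 0
  remainder 0.

Every S-polynomial of the final basis reduces to 0, so we have a Gröbner basis.
Inter-reduce: drop elements whose leading term is divisible by another's, tail-reduce, and make monic.
Reduced Gröbner basis: {x, y - 3}.

Since the basis is lex-ordered, y - 3 is univariate in y. Its roots are {3}. Back-substituting each root into the other basis elements fixes the other coordinates.
  y = 3: the earlier basis element becomes x = 0, giving x = 0 — point (0, 3).
Check: every point annihilates each of the original generators.
This is the nonlinear analogue of row-reducing a linear system.

{(0, 3)}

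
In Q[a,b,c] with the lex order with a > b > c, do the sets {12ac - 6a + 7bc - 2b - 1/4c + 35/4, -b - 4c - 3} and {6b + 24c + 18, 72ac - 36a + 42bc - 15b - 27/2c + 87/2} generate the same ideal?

Yes, the ideals are equal.

Two ideals are equal iff their reduced Gröbner bases coincide (the reduced basis is unique for a fixed ordering).
Buchberger on the first generating set:
f_1 = 12ac - 6a + 7bc - 2b - 1/4c + 35/4, LT = ac.
f_2 = -b - 4c - 3, LT = b.

S(f_1,f_2): leading monomials are coprime, so the S-polynomial reduces to 0 (Buchberger's first criterion).
Every S-polynomial of the final basis reduces to 0, so we have a Gröbner basis.
Inter-reduce: drop elements whose leading term is divisible by another's, tail-reduce, and make monic.
Reduced Gröbner basis: {ac - 1/2a - 7/3c^2 - 53/48c + 59/48, b + 4c + 3}.

Buchberger on the second generating set:
h_1 = 6b + 24c + 18, LT = b.
h_2 = 72ac - 36a + 42bc - 15b - 27/2c + 87/2, LT = ac.

S(h_1,h_2): leading monomials are coprime, so the S-polynomial reduces to 0 (Buchberger's first criterion).
Every S-polynomial of the final basis reduces to 0, so we have a Gröbner basis.
Inter-reduce: drop elements whose leading term is divisible by another's, tail-reduce, and make monic.
Reduced Gröbner basis: {ac - 1/2a - 7/3c^2 - 53/48c + 59/48, b + 4c + 3}.

The two bases agree; hence the ideals are identical.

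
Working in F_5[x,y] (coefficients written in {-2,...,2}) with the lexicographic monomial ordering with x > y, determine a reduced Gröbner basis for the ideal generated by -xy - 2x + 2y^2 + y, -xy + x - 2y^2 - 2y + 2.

The reduced Gröbner basis is the canonical form of the ideal for this ordering.

f_1 = -xy - 2x + 2y^2 + y, LT = xy.
f_2 = -xy + x - 2y^2 - 2y + 2, LT = xy.

S(f_1,f_2): lcm = xy. S = -2x + y^2 + 2y + 2.
  leading term x: no divisor's leading term divides it; move -2x to the remainder.
  leading term y^2: no divisor's leading term divides it; move y^2 to the remainder.
  leading term y: no divisor's leading term divides it; move 2y to the remainder.
  leading term 1: no divisor's leading term divides it; move 2 to the remainder.
  remainder -2x + y^2 + 2y + 2 ≠ 0; add g_3 = -2x + y^2 + 2y + 2 to the basis.

S(f_1,g_3): lcm = xy. S = 2x - 2y^3 - y^2.
  leading term x: subtract (-1)·g_3 from 2x - 2y^3 - y^2 → -2y^3 + 2y + 2
  leading term y^3: no divisor's leading term divides it; move -2y^3 to the remainder.
  leading term y: no divisor's leading term divides it; move 2y to the remainder.
  leading term 1: no divisor's leading term divides it; move 2 to the remainder.
  remainder -2y^3 + 2y + 2 ≠ 0; add g_4 = -2y^3 + 2y + 2 to the basis.

S(f_2,g_3): lcm = xy. S = -x - 2y^3 - 2y^2 - 2y - 2.
  leading term x: subtract (-2)·g_3 from -x - 2y^3 - 2y^2 - 2y - 2 → -2y^3 + 2y + 2
  leading term y^3: subtract (1)·g_4 from -2y^3 + 2y + 2 → 0
  remainder 0.

S(f_1,g_4): lcm = xy^3. S = 2xy^2 + xy + x - 2y^4 - y^3.
  leading term xy^2: subtract (-2y)·f_1 from 2xy^2 + xy + x - 2y^4 - y^3 → 2xy + x - 2y^4 - 2y^3 + 2y^2
  leading term xy: subtract (-2)·f_1 from 2xy + x - 2y^4 - 2y^3 + 2y^2 → 2x - 2y^4 - 2y^3 + y^2 + 2y
  leading term x: subtract (-1)·g_3 from 2x - 2y^4 - 2y^3 + y^2 + 2y → -2y^4 - 2y^3 + 2y^2 - y + 2
  leading term y^4: subtract (y)·g_4 from -2y^4 - 2y^3 + 2y^2 - y + 2 → -2y^3 + 2y + 2
  leading term y^3: subtract (1)·g_4 from -2y^3 + 2y + 2 → 0
  remainder 0.

S(f_2,g_4): lcm = xy^3. S = -xy^2 + xy + x + 2y^4 + 2y^3 - 2y^2.
  leading term xy^2: subtract (y)·f_1 from -xy^2 + xy + x + 2y^4 + 2y^3 - 2y^2 → -2xy + x + 2y^4 + 2y^2
  leading term xy: subtract (2)·f_1 from -2xy + x + 2y^4 + 2y^2 → 2y^4 - 2y^2 - 2y
  leading term y^4: subtract (-y)·g_4 from 2y^4 - 2y^2 - 2y → 0
  remainder 0.

S(g_3,g_4): leading monomials are coprime, so the S-polynomial reduces to 0 (Buchberger's first criterion).
Every S-polynomial of the final basis reduces to 0, so we have a Gröbner basis.
Inter-reduce: drop elements whose leading term is divisible by another's, tail-reduce, and make monic.

G = {x + 2y^2 - y - 1, y^3 - y - 1}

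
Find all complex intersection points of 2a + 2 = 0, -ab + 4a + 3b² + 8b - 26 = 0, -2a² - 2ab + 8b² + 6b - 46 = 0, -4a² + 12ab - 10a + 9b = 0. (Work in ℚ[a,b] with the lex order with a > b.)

Compute a lex Gröbner basis by Buchberger's algorithm.
f_1 = 2a + 2, LT = a.
f_2 = -ab + 4a + 3b² + 8b - 26, LT = ab.
f_3 = -2a² - 2ab + 8b² + 6b - 46, LT = a².
f_4 = -4a² + 12ab - 10a + 9b, LT = a².

S(f_1,f_2): lcm = ab. S = 4a + 3b² + 9b - 26.
  leading term a: subtract (2)·f_1 from 4a + 3b² + 9b - 26 → 3b² + 9b - 30
  leading term b²: no divisor's leading term divides it; move 3b² to the remainder.
  leading term b: no divisor's leading term divides it; move 9b to the remainder.
  leading term 1: no divisor's leading term divides it; move -30 to the remainder.
  remainder 3b² + 9b - 30 ≠ 0; add h_5 = 3b² + 9b - 30 to the basis.

S(f_1,f_3): lcm = a². S = -ab + a + 4b² + 3b - 23.
  leading term ab: subtract (-½b)·f_1 from -ab + a + 4b² + 3b - 23 → a + 4b² + 4b - 23
  leading term a: subtract (½)·f_1 from a + 4b² + 4b - 23 → 4b² + 4b - 24
  leading term b²: subtract (4/3)·h_5 from 4b² + 4b - 24 → -8b + 16
  leading term b: no divisor's leading term divides it; move -8b to the remainder.
  leading term 1: no divisor's leading term divides it; move 16 to the remainder.
  remainder -8b + 16 ≠ 0; add h_6 = -8b + 16 to the basis.

S(f_1,f_4): lcm = a². S = 3ab - 3/2a + 9/4b.
  leading term ab: subtract (3/2b)·f_1 from 3ab - 3/2a + 9/4b → -3/2a - ¾b
  leading term a: subtract (-¾)·f_1 from -3/2a - ¾b → -¾b + 3/2
  leading term b: subtract (3/32)·h_6 from -¾b + 3/2 → 0
  remainder 0.

S(f_2,f_3): lcm = a²b. S = -4a² - 4ab² - 8ab + 26a + 4b³ + 3b² - 23b.
  leading term a²: subtract (-2a)·f_1 from -4a² - 4ab² - 8ab + 26a + 4b³ + 3b² - 23b → -4ab² - 8ab + 30a + 4b³ + 3b² - 23b
  leading term ab²: subtract (-2b²)·f_1 from -4ab² - 8ab + 30a + 4b³ + 3b² - 23b → -8ab + 30a + 4b³ + 7b² - 23b
  leading term ab: subtract (-4b)·f_1 from -8ab + 30a + 4b³ + 7b² - 23b → 30a + 4b³ + 7b² - 15b
  leading term a: subtract (15)·f_1 from 30a + 4b³ + 7b² - 15b → 4b³ + 7b² - 15b - 30
  leading term b³: subtract (4/3b)·h_5 from 4b³ + 7b² - 15b - 30 → -5b² + 25b - 30
  leading term b²: subtract (-5/3)·h_5 from -5b² + 25b - 30 → 40b - 80
  leading term b: subtract (-5)·h_6 from 40b - 80 → 0
  remainder 0.

S(f_2,f_4): lcm = a²b. S = -4a² - 21/2ab + 26a + 9/4b².
  leading term a²: subtract (-2a)·f_1 from -4a² - 21/2ab + 26a + 9/4b² → -21/2ab + 30a + 9/4b²
  leading term ab: subtract (-21/4b)·f_1 from -21/2ab + 30a + 9/4b² → 30a + 9/4b² + 21/2b
  leading term a: subtract (15)·f_1 from 30a + 9/4b² + 21/2b → 9/4b² + 21/2b - 30
  leading term b²: subtract (¾)·h_5 from 9/4b² + 21/2b - 30 → 15/4b - 15/2
  leading term b: subtract (-15/32)·h_6 from 15/4b - 15/2 → 0
  remainder 0.

S(f_3,f_4): lcm = a². S = 4ab - 5/2a - 4b² - ¾b + 23.
  leading term ab: subtract (2b)·f_1 from 4ab - 5/2a - 4b² - ¾b + 23 → -5/2a - 4b² - 19/4b + 23
  leading term a: subtract (-5/4)·f_1 from -5/2a - 4b² - 19/4b + 23 → -4b² - 19/4b + 51/2
  leading term b²: subtract (-4/3)·h_5 from -4b² - 19/4b + 51/2 → 29/4b - 29/2
  leading term b: subtract (-29/32)·h_6 from 29/4b - 29/2 → 0
  remainder 0.

S(f_1,h_5): leading monomials are coprime, so the S-polynomial reduces to 0 (Buchberger's first criterion).
S(f_2,h_5): lcm = ab². S = -7ab + 10a - 3b³ - 8b² + 26b.
  leading term ab: subtract (-7/2b)·f_1 from -7ab + 10a - 3b³ - 8b² + 26b → 10a - 3b³ - 8b² + 33b
  leading term a: subtract (5)·f_1 from 10a - 3b³ - 8b² + 33b → -3b³ - 8b² + 33b - 10
  leading term b³: subtract (-b)·h_5 from -3b³ - 8b² + 33b - 10 → b² + 3b - 10
  leading term b²: subtract (⅓)·h_5 from b² + 3b - 10 → 0
  remainder 0.

S(f_3,h_5): leading monomials are coprime, so the S-polynomial reduces to 0 (Buchberger's first criterion).
S(f_4,h_5): leading monomials are coprime, so the S-polynomial reduces to 0 (Buchberger's first criterion).
S(f_1,h_6): leading monomials are coprime, so the S-polynomial reduces to 0 (Buchberger's first criterion).
S(f_2,h_6): lcm = ab. S = -2a - 3b² - 8b + 26.
  leading term a: subtract (-1)·f_1 from -2a - 3b² - 8b + 26 → -3b² - 8b + 28
  leading term b²: subtract (-1)·h_5 from -3b² - 8b + 28 → b - 2
  leading term b: subtract (-⅛)·h_6 from b - 2 → 0
  remainder 0.

S(f_3,h_6): leading monomials are coprime, so the S-polynomial reduces to 0 (Buchberger's first criterion).
S(f_4,h_6): leading monomials are coprime, so the S-polynomial reduces to 0 (Buchberger's first criterion).
S(h_5,h_6): lcm = b². S = 5b - 10.
  leading term b: subtract (-⅝)·h_6 from 5b - 10 → 0
  remainder 0.

Every S-polynomial of the final basis reduces to 0, so we have a Gröbner basis.
Inter-reduce: drop elements whose leading term is divisible by another's, tail-reduce, and make monic.
Reduced Gröbner basis: {a + 1, b - 2}.

From the last basis element, b - 2 = 0, so b takes values in {2}. Each choice, substituted upward through the basis, yields the corresponding point(s) of the solution set.
  b = 2: the earlier basis element becomes a + 1 = 0, giving a = -1 — point (-1, 2).
A lex Gröbner basis triangularizes the system, enabling back-substitution.

{(-1, 2)}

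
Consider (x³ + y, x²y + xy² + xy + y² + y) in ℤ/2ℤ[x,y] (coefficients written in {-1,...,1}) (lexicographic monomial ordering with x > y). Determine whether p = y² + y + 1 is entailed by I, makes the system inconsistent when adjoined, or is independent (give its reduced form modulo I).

Adjoining y² + y + 1 makes the ideal the whole ring: the system is inconsistent.

First compute the reduced Gröbner basis of I by Buchberger's algorithm.
f_1 = x³ + y, LT = x³.
f_2 = x²y + xy² + xy + y² + y, LT = x²y.

S(f_1,f_2): lcm = x³y. S = x²y² + x²y + xy² + xy + y².
  leading term x²y²: subtract (y)·f_2 from x²y² + x²y + xy² + xy + y² → x²y + xy³ + xy + y³
  leading term x²y: subtract (1)·f_2 from x²y + xy³ + xy + y³ → xy³ + xy² + y³ + y² + y
  leading term xy³: no divisor's leading term divides it; move xy³ to the remainder.
  leading term xy²: no divisor's leading term divides it; move xy² to the remainder.
  leading term y³: no divisor's leading term divides it; move y³ to the remainder.
  leading term y²: no divisor's leading term divides it; move y² to the remainder.
  leading term y: no divisor's leading term divides it; move y to the remainder.
  remainder xy³ + xy² + y³ + y² + y ≠ 0; add h_3 = xy³ + xy² + y³ + y² + y to the basis.

S(f_1,h_3): lcm = x³y³. S = x³y² + x²y³ + x²y² + x²y + y⁴.
  leading term x³y²: subtract (y²)·f_1 from x³y² + x²y³ + x²y² + x²y + y⁴ → x²y³ + x²y² + x²y + y⁴ + y³
  leading term x²y³: subtract (y²)·f_2 from x²y³ + x²y² + x²y + y⁴ + y³ → x²y² + x²y + xy⁴ + xy³
  leading term x²y²: subtract (y)·f_2 from x²y² + x²y + xy⁴ + xy³ → x²y + xy⁴ + xy² + y³ + y²
  leading term x²y: subtract (1)·f_2 from x²y + xy⁴ + xy² + y³ + y² → xy⁴ + xy + y³ + y
  leading term xy⁴: subtract (y)·h_3 from xy⁴ + xy + y³ + y → xy³ + xy + y⁴ + y² + y
  leading term xy³: subtract (1)·h_3 from xy³ + xy + y⁴ + y² + y → xy² + xy + y⁴ + y³
  leading term xy²: no divisor's leading term divides it; move xy² to the remainder.
  leading term xy: no divisor's leading term divides it; move xy to the remainder.
  leading term y⁴: no divisor's leading term divides it; move y⁴ to the remainder.
  leading term y³: no divisor's leading term divides it; move y³ to the remainder.
  remainder xy² + xy + y⁴ + y³ ≠ 0; add h_4 = xy² + xy + y⁴ + y³ to the basis.

S(f_2,h_3): lcm = x²y³. S = x²y² + xy⁴ + xy² + xy + y⁴ + y³.
  leading term x²y²: subtract (y)·f_2 from x²y² + xy⁴ + xy² + xy + y⁴ + y³ → xy⁴ + xy³ + xy + y⁴ + y²
  leading term xy⁴: subtract (y)·h_3 from xy⁴ + xy³ + xy + y⁴ + y² → xy + y³
  leading term xy: no divisor's leading term divides it; move xy to the remainder.
  leading term y³: no divisor's leading term divides it; move y³ to the remainder.
  remainder xy + y³ ≠ 0; add h_5 = xy + y³ to the basis.

S(h_3,h_4): lcm = xy³. S = y⁵ + y⁴ + y³ + y² + y.
  leading term y⁵: no divisor's leading term divides it; move y⁵ to the remainder.
  leading term y⁴: no divisor's leading term divides it; move y⁴ to the remainder.
  leading term y³: no divisor's leading term divides it; move y³ to the remainder.
  leading term y²: no divisor's leading term divides it; move y² to the remainder.
  leading term y: no divisor's leading term divides it; move y to the remainder.
  remainder y⁵ + y⁴ + y³ + y² + y ≠ 0; add h_6 = y⁵ + y⁴ + y³ + y² + y to the basis.

The other S-polynomials (S(f_1,h_4), S(f_2,h_4), S(f_1,h_5), S(f_2,h_5), S(h_3,h_5), S(h_4,h_5), S(f_1,h_6), S(f_2,h_6), S(h_3,h_6), S(h_4,h_6), S(h_5,h_6)) all reduce to 0 modulo the current basis, so we have a Gröbner basis.
Inter-reduce: drop elements whose leading term is divisible by another's, tail-reduce, and make monic.
Reduced Gröbner basis: {x³ + y, xy + y³, y⁵ + y⁴ + y³ + y² + y}.
Label its elements g_1 = x³ + y, g_2 = xy + y³, g_3 = y⁵ + y⁴ + y³ + y² + y.

Reduce p = y² + y + 1 modulo G:
  leading term y²: no divisor's leading term divides it; move y² to the remainder.
  leading term y: no divisor's leading term divides it; move y to the remainder.
  leading term 1: no divisor's leading term divides it; move 1 to the remainder.
  normal form = y² + y + 1.
The normal form is nonzero, so p ∉ I. Since p minus its normal form lies in I, I + (p) = I + (r) where r = y² + y + 1; decide whether this ideal is the whole ring.
Run Buchberger on G together with r (pairs among the g_i already reduce to 0 since G is a Gröbner basis):
g_1 = x³ + y, LT = x³.
g_2 = xy + y³, LT = xy.
g_3 = y⁵ + y⁴ + y³ + y² + y, LT = y⁵.
r = y² + y + 1, LT = y².

S(g_2,r): lcm = xy². S = xy + x + y⁴.
  leading term xy: subtract (1)·g_2 from xy + x + y⁴ → x + y⁴ + y³
  leading term x: no divisor's leading term divides it; move x to the remainder.
  leading term y⁴: subtract (y²)·r from y⁴ + y³ → y²
  leading term y²: subtract (1)·r from y² → y + 1
  leading term y: no divisor's leading term divides it; move y to the remainder.
  leading term 1: no divisor's leading term divides it; move 1 to the remainder.
  remainder x + y + 1 ≠ 0; add m_5 = x + y + 1 to the basis.

S(g_3,r): lcm = y⁵. S = y² + y.
  leading term y²: subtract (1)·r from y² + y → 1
  leading term 1: no divisor's leading term divides it; move 1 to the remainder.
  remainder 1 ≠ 0; add m_6 = 1 to the basis.

The other S-polynomials (S(g_1,g_2), S(g_1,g_3), S(g_1,r), S(g_2,g_3), S(g_1,m_5), S(g_2,m_5), S(g_3,m_5), S(r,m_5), S(g_1,m_6), S(g_2,m_6), S(g_3,m_6), S(r,m_6), S(m_5,m_6)) all reduce to 0 modulo the current basis, so we have a Gröbner basis.
Inter-reduce: drop elements whose leading term is divisible by another's, tail-reduce, and make monic.
Reduced Gröbner basis: {1}.
The reduced Gröbner basis of I + (p) is {1}: the ideal is the whole ring, so the enlarged system has no common solution — adjoining p is inconsistent.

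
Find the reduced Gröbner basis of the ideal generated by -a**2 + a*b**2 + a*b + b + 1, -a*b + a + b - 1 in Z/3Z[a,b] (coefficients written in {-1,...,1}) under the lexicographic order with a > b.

G = {a**2 + a - b**2 + b + 1, a*b - a - b + 1, b**3 + b**2 + b}

f_1 = -a**2 + a*b**2 + a*b + b + 1, LT = a**2.
f_2 = -a*b + a + b - 1, LT = a*b.

S(f_1,f_2): lcm = a**2*b. S = a**2 - a*b**3 - a*b**2 + a*b - a - b**2 - b.
  leading term a**2: subtract (-1)·f_1 from a**2 - a*b**3 - a*b**2 + a*b - a - b**2 - b → -a*b**3 - a*b - a - b**2 + 1
  leading term a*b**3: subtract (b**2)·f_2 from -a*b**3 - a*b - a - b**2 + 1 → -a*b**2 - a*b - a - b**3 + 1
  leading term a*b**2: subtract (b)·f_2 from -a*b**2 - a*b - a - b**3 + 1 → a*b - a - b**3 - b**2 + b + 1
  leading term a*b: subtract (-1)·f_2 from a*b - a - b**3 - b**2 + b + 1 → -b**3 - b**2 - b
  leading term b**3: no divisor's leading term divides it; move -b**3 to the remainder.
  leading term b**2: no divisor's leading term divides it; move -b**2 to the remainder.
  leading term b: no divisor's leading term divides it; move -b to the remainder.
  remainder -b**3 - b**2 - b ≠ 0; add g_3 = -b**3 - b**2 - b to the basis.

The other S-polynomials (S(f_1,g_3), S(f_2,g_3)) all reduce to 0 modulo the current basis, so we have a Gröbner basis.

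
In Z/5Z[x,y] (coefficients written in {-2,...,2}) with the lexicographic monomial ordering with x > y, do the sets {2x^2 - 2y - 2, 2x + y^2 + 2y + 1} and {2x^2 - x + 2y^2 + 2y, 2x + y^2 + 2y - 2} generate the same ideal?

For a fixed monomial order, each ideal has a unique reduced Gröbner basis; comparing bases decides equality.
Buchberger on the first generating set:
f_1 = 2x^2 - 2y - 2, LT = x^2.
f_2 = 2x + y^2 + 2y + 1, LT = x.

S(f_1,f_2): lcm = x^2. S = 2xy^2 - xy + 2x - y - 1.
  leading term xy^2: subtract (y^2)·f_2 from 2xy^2 - xy + 2x - y - 1 → -xy + 2x - y^4 - 2y^3 - y^2 - y - 1
  leading term xy: subtract (2y)·f_2 from -xy + 2x - y^4 - 2y^3 - y^2 - y - 1 → 2x - y^4 + y^3 + 2y - 1
  leading term x: subtract (1)·f_2 from 2x - y^4 + y^3 + 2y - 1 → -y^4 + y^3 - y^2 - 2
  leading term y^4: no divisor's leading term divides it; move -y^4 to the remainder.
  leading term y^3: no divisor's leading term divides it; move y^3 to the remainder.
  leading term y^2: no divisor's leading term divides it; move -y^2 to the remainder.
  leading term 1: no divisor's leading term divides it; move -2 to the remainder.
  remainder -y^4 + y^3 - y^2 - 2 ≠ 0; add g_3 = -y^4 + y^3 - y^2 - 2 to the basis.

The other S-polynomials (S(f_1,g_3), S(f_2,g_3)) all reduce to 0 modulo the current basis, so we have a Gröbner basis.
Inter-reduce: drop elements whose leading term is divisible by another's, tail-reduce, and make monic.
Reduced Gröbner basis: {x - 2y^2 + y - 2, y^4 - y^3 + y^2 + 2}.

Buchberger on the second generating set:
h_1 = 2x^2 - x + 2y^2 + 2y, LT = x^2.
h_2 = 2x + y^2 + 2y - 2, LT = x.

S(h_1,h_2): lcm = x^2. S = 2xy^2 - xy - 2x + y^2 + y.
  leading term xy^2: subtract (y^2)·h_2 from 2xy^2 - xy - 2x + y^2 + y → -xy - 2x - y^4 - 2y^3 - 2y^2 + y
  leading term xy: subtract (2y)·h_2 from -xy - 2x - y^4 - 2y^3 - 2y^2 + y → -2x - y^4 + y^3 - y^2
  leading term x: subtract (-1)·h_2 from -2x - y^4 + y^3 - y^2 → -y^4 + y^3 + 2y - 2
  leading term y^4: no divisor's leading term divides it; move -y^4 to the remainder.
  leading term y^3: no divisor's leading term divides it; move y^3 to the remainder.
  leading term y: no divisor's leading term divides it; move 2y to the remainder.
  leading term 1: no divisor's leading term divides it; move -2 to the remainder.
  remainder -y^4 + y^3 + 2y - 2 ≠ 0; add k_3 = -y^4 + y^3 + 2y - 2 to the basis.

The other S-polynomials (S(h_1,k_3), S(h_2,k_3)) all reduce to 0 modulo the current basis, so we have a Gröbner basis.
Inter-reduce: drop elements whose leading term is divisible by another's, tail-reduce, and make monic.
Reduced Gröbner basis: {x - 2y^2 + y - 1, y^4 - y^3 - 2y + 2}.

These differ, so the ideals are not equal.

No, the ideals differ.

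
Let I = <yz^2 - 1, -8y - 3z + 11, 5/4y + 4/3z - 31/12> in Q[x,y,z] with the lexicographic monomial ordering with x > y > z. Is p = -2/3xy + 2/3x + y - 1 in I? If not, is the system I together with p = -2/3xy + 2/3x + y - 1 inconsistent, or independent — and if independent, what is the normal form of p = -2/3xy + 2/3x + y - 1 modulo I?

-2/3xy + 2/3x + y - 1 lies in I (it reduces to 0).

First compute the reduced Gröbner basis of I by Buchberger's algorithm.
f_1 = yz^2 - 1, LT = yz^2.
f_2 = -8y - 3z + 11, LT = y.
f_3 = 5/4y + 4/3z - 31/12, LT = y.

S(f_1,f_2): lcm = yz^2. S = -3/8z^3 + 11/8z^2 - 1.
  leading term z^3: no divisor's leading term divides it; move -3/8z^3 to the remainder.
  leading term z^2: no divisor's leading term divides it; move 11/8z^2 to the remainder.
  leading term 1: no divisor's leading term divides it; move -1 to the remainder.
  remainder -3/8z^3 + 11/8z^2 - 1 ≠ 0; add h_4 = -3/8z^3 + 11/8z^2 - 1 to the basis.

S(f_1,f_3): lcm = yz^2. S = -16/15z^3 + 31/15z^2 - 1.
  leading term z^3: subtract (128/45)·h_4 from -16/15z^3 + 31/15z^2 - 1 → -83/45z^2 + 83/45
  leading term z^2: no divisor's leading term divides it; move -83/45z^2 to the remainder.
  leading term 1: no divisor's leading term divides it; move 83/45 to the remainder.
  remainder -83/45z^2 + 83/45 ≠ 0; add h_5 = -83/45z^2 + 83/45 to the basis.

S(f_2,f_3): lcm = y. S = -83/120z + 83/120.
  leading term z: no divisor's leading term divides it; move -83/120z to the remainder.
  leading term 1: no divisor's leading term divides it; move 83/120 to the remainder.
  remainder -83/120z + 83/120 ≠ 0; add h_6 = -83/120z + 83/120 to the basis.

The other S-polynomials (S(f_1,h_4), S(f_2,h_4), S(f_3,h_4), S(f_1,h_5), S(f_2,h_5), S(f_3,h_5), S(h_4,h_5), S(f_1,h_6), S(f_2,h_6), S(f_3,h_6), S(h_4,h_6), S(h_5,h_6)) all reduce to 0 modulo the current basis, so we have a Gröbner basis.
Inter-reduce: drop elements whose leading term is divisible by another's, tail-reduce, and make monic.
Reduced Gröbner basis: {y - 1, z - 1}.
Label its elements g_1 = y - 1, g_2 = z - 1.

Reduce p = -2/3xy + 2/3x + y - 1 modulo G:
  leading term xy: subtract (-2/3x)·g_1 from -2/3xy + 2/3x + y - 1 → y - 1
  leading term y: subtract (1)·g_1 from y - 1 → 0
  normal form = 0.
Since the normal form is 0, p ∈ I.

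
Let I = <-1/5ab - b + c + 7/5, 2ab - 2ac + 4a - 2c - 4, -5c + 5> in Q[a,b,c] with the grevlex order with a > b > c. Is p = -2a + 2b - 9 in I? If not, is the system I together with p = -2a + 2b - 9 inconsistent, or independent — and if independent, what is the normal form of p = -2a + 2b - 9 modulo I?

Adjoining -2a + 2b - 9 makes the ideal the whole ring: the system is inconsistent.

First compute the reduced Gröbner basis of I by Buchberger's algorithm.
f_1 = -1/5ab - b + c + 7/5, LT = ab.
f_2 = 2ab - 2ac + 4a - 2c - 4, LT = ab.
f_3 = -5c + 5, LT = c.

S(f_1,f_2): lcm = ab. S = ac - 2a + 5b - 4c - 5.
  leading term ac: subtract (-1/5a)·f_3 from ac - 2a + 5b - 4c - 5 → -a + 5b - 4c - 5
  leading term a: no divisor's leading term divides it; move -a to the remainder.
  leading term b: no divisor's leading term divides it; move 5b to the remainder.
  leading term c: subtract (4/5)·f_3 from -4c - 5 → -9
  leading term 1: no divisor's leading term divides it; move -9 to the remainder.
  remainder -a + 5b - 9 ≠ 0; add h_4 = -a + 5b - 9 to the basis.

S(f_1,h_4): lcm = ab. S = 5b^2 - 4b - 5c - 7.
  leading term b^2: no divisor's leading term divides it; move 5b^2 to the remainder.
  leading term b: no divisor's leading term divides it; move -4b to the remainder.
  leading term c: subtract (1)·f_3 from -5c - 7 → -12
  leading term 1: no divisor's leading term divides it; move -12 to the remainder.
  remainder 5b^2 - 4b - 12 ≠ 0; add h_5 = 5b^2 - 4b - 12 to the basis.

The other S-polynomials (S(f_1,f_3), S(f_2,f_3), S(f_2,h_4), S(f_3,h_4), S(f_1,h_5), S(f_2,h_5), S(f_3,h_5), S(h_4,h_5)) all reduce to 0 modulo the current basis, so we have a Gröbner basis.
Inter-reduce: drop elements whose leading term is divisible by another's, tail-reduce, and make monic.
Reduced Gröbner basis: {b^2 - 4/5b - 12/5, a - 5b + 9, c - 1}.
Label its elements g_1 = b^2 - 4/5b - 12/5, g_2 = a - 5b + 9, g_3 = c - 1.

Reduce p = -2a + 2b - 9 modulo G:
  leading term a: subtract (-2)·g_2 from -2a + 2b - 9 → -8b + 9
  leading term b: no divisor's leading term divides it; move -8b to the remainder.
  leading term 1: no divisor's leading term divides it; move 9 to the remainder.
  normal form = -8b + 9.
The normal form is nonzero, so p ∉ I. Since p minus its normal form lies in I, I + (p) = I + (r) where r = -8b + 9; decide whether this ideal is the whole ring.
Run Buchberger on G together with r (pairs among the g_i already reduce to 0 since G is a Gröbner basis):
g_1 = b^2 - 4/5b - 12/5, LT = b^2.
g_2 = a - 5b + 9, LT = a.
g_3 = c - 1, LT = c.
r = -8b + 9, LT = b.

S(g_1,r): lcm = b^2. S = 13/40b - 12/5.
  leading term b: subtract (-13/320)·r from 13/40b - 12/5 → -651/320
  leading term 1: no divisor's leading term divides it; move -651/320 to the remainder.
  remainder -651/320 ≠ 0; add m_5 = -651/320 to the basis.

The other S-polynomials (S(g_1,g_2), S(g_1,g_3), S(g_2,g_3), S(g_2,r), S(g_3,r), S(g_1,m_5), S(g_2,m_5), S(g_3,m_5), S(r,m_5)) all reduce to 0 modulo the current basis, so we have a Gröbner basis.
Inter-reduce: drop elements whose leading term is divisible by another's, tail-reduce, and make monic.
Reduced Gröbner basis: {1}.
The reduced Gröbner basis of I + (p) is {1}: the ideal is the whole ring, so the enlarged system has no common solution — adjoining p is inconsistent.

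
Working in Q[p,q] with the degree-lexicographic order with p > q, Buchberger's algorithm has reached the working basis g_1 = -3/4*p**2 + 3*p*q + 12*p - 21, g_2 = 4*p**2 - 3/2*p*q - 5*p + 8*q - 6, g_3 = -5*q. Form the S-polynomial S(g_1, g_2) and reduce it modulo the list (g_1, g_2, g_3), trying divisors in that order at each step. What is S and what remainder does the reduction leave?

S(g_1, g_2) = -29/8*p*q - 59/4*p - 2*q + 59/2; remainder on division = -59/4*p + 59/2.

lcm(LM(g_1), LM(g_2)) = p**2.
S = (lcm/LT(g_1))·g_1 − (lcm/LT(g_2))·g_2 = -29/8*p*q - 59/4*p - 2*q + 59/2.
Reduce S modulo (g_1, g_2, g_3) in that order:
  leading term p*q: subtract (29/40*p)·g_3 from -29/8*p*q - 59/4*p - 2*q + 59/2 → -59/4*p - 2*q + 59/2
  leading term p: no divisor's leading term divides it; move -59/4*p to the remainder.
  leading term q: subtract (2/5)·g_3 from -2*q + 59/2 → 59/2
  leading term 1: no divisor's leading term divides it; move 59/2 to the remainder.
The remainder -59/4*p + 59/2 is nonzero, so it would be added as the next basis element.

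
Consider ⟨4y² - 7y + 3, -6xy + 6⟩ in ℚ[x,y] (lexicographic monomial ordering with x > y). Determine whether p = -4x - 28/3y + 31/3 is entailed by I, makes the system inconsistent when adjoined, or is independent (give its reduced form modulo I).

Adjoining -4x - 28/3y + 31/3 makes the ideal the whole ring: the system is inconsistent.

First compute the reduced Gröbner basis of I by Buchberger's algorithm.
f_1 = 4y² - 7y + 3, LT = y².
f_2 = -6xy + 6, LT = xy.

S(f_1,f_2): lcm = xy². S = -7/4xy + ¾x + y.
  reduce S modulo (f_1, f_2):
  remainder ¾x + y - 7/4 ≠ 0; add h_3 = ¾x + y - 7/4 to the basis.

The other S-polynomials (S(f_1,h_3), S(f_2,h_3)) all reduce to 0 modulo the current basis, so we have a Gröbner basis.
Inter-reduce: drop elements whose leading term is divisible by another's, tail-reduce, and make monic.
Reduced Gröbner basis: {x + 4/3y - 7/3, y² - 7/4y + ¾}.
Label its elements g_1 = x + 4/3y - 7/3, g_2 = y² - 7/4y + ¾.

Reduce p = -4x - 28/3y + 31/3 modulo G:
  leading term x: subtract (-4)·g_1 from -4x - 28/3y + 31/3 → -4y + 1
  leading term y: no divisor's leading term divides it; move -4y to the remainder.
  leading term 1: no divisor's leading term divides it; move 1 to the remainder.
  normal form = -4y + 1.
The normal form is nonzero, so p ∉ I. Since p minus its normal form lies in I, I + (p) = I + (r) where r = -4y + 1; decide whether this ideal is the whole ring.
Run Buchberger on G together with r (pairs among the g_i already reduce to 0 since G is a Gröbner basis):
g_1 = x + 4/3y - 7/3, LT = x.
g_2 = y² - 7/4y + ¾, LT = y².
r = -4y + 1, LT = y.

S(g_2,r): lcm = y². S = -3/2y + ¾.
  reduce S modulo (g_1, g_2, r):
  remainder ⅜ ≠ 0; add m_4 = ⅜ to the basis.

The other S-polynomials (S(g_1,g_2), S(g_1,r), S(g_1,m_4), S(g_2,m_4), S(r,m_4)) all reduce to 0 modulo the current basis, so we have a Gröbner basis.
Inter-reduce: drop elements whose leading term is divisible by another's, tail-reduce, and make monic.
Reduced Gröbner basis: {1}.
The reduced Gröbner basis of I + (p) is {1}: the ideal is the whole ring, so the enlarged system has no common solution — adjoining p is inconsistent.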